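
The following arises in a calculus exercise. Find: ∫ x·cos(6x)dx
By parts: u = x, dv = cos(6x) dx
du = dx, v = sin(6x)/6
= x·sin(6x)/6+cos(6x)/6²+C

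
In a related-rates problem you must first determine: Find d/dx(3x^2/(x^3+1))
Quotient rule: (f/g)'=(f'g - fg')/g²
f=3x^2, f'=6x
g=x^3 + 1, g'=3x^2

Answer: (6x·(x^3 + 1) - 9x^4)/(x^3 + 1)²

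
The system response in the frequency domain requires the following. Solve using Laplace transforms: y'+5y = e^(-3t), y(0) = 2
Take L: sY - 2 + 5Y=1/(s + 3)
Y(s + 5)=1/(s + 3) + 2
Y=1/((s + 3)(s + 5)) + 2/(s + 5)
Partial fractions: 1/((s + 3)(s + 5))=(1/2)/(s + 3) - (1/2)/(s + 5)
So Y=(1/2)/(s + 3) + (3/2)/(s + 5)
Inverse Laplace transform (L^(-1){1/(s + 3)}=e^(-3t), L^(-1){1/(s + 5)}=e^(-5t)):

Answer: y(t)=(1/2)·e^(-3t) + (3/2)·e^(-5t)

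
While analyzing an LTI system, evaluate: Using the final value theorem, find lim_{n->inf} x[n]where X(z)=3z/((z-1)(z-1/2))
Final value theorem: lim x[n]=lim_{z->1} (z-1)*X(z)
(z-1)*X(z)=3z/(z-1/2)
As z->1: 3/(1-1/2)=3/(1/2)=6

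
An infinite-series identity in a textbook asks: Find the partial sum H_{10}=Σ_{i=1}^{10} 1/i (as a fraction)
H_10=1+1/2+1/3+...+1/10
=7381/2520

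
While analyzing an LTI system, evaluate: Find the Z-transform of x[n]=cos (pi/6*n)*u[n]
Z{cos(w0*n)*u[n]} = z(z - cos(w0))/(z^2 - 2z*cos(w0) + 1)
With w0 = pi/6: X(z) = z(z - cos(pi/6))/(z^2 - 2z*cos(pi/6) + 1)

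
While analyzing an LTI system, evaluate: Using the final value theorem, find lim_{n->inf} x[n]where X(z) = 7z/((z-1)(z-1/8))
Final value theorem: lim x[n]=lim_{z->1} (z-1)*X(z)
(z-1)*X(z)=7z/(z-1/8)
As z->1: 7/(1 - 1/8)=7/(7/8)=8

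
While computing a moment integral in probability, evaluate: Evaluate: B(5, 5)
B(x,y) = Γ(x)Γ(y)/Γ(x + y) = (x-1)!(y-1)!/(x + y-1)!
B(5,5) = 4!·4!/9! = 1/630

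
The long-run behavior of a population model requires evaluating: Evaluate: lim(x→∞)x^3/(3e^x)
Apply L'Hôpital 3 times (∞/∞ each time):
Eventually get 3!/(3e^x) → 0

Answer: 0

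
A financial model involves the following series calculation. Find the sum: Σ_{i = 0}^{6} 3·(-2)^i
Geometric series: S = a(1 - r^n)/(1 - r)
a = 3, r = -2, n = 7
S = 3(1 + 128)/3 = 129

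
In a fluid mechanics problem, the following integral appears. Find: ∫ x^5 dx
Using power rule: ∫ x^5 dx = 1/6 x^6+C = (1/6)x^6+C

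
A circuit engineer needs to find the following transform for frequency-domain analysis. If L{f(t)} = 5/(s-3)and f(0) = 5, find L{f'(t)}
L{f'(t)}=s·F(s) - f(0)=5s/(s-3) - 5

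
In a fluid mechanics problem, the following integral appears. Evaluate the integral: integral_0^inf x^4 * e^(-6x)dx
This is a Gamma integral. Substitute u = 6x (du = 6 dx):
integral_0^inf x^4 * e^(-6x) dx = (1/6^5) integral_0^inf u^4 * e^(-u) du
= Gamma(5)/6^5 = 4!/6^5 = 24/7776

Answer: 1/324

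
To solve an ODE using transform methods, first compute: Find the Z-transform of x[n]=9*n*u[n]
Z{n * u[n]} = z/(z-1)^2
By linearity: Z{9 * n * u[n]} = 9z/(z-1)^2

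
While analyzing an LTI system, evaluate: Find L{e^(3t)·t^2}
First shifting: L{e^(at)f(t)} = F(s-a)
L{t^2} = 2/s^3
Shift s → s-3: 2/(s-3)^3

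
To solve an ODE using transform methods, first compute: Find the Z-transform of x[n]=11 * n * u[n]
Z{n * u[n]} = z/(z-1)^2
By linearity: Z{11 * n * u[n]} = 11z/(z-1)^2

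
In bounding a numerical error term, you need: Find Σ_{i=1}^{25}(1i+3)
=1·Σ i + 3·25=1·325 + 75=400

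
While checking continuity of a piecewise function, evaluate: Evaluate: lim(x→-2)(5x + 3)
Polynomial is continuous, so substitute x=-2:
5·(-2)+3=-7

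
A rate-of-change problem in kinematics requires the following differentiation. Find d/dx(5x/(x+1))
Quotient rule: (f/g)' = (f'g - fg')/g²
f = 5x, f' = 5
g = x+1, g' = 1

Answer: (5·(x+1)-5x)/(x+1)²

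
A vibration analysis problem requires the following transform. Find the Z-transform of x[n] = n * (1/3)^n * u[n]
Using the property Z{n * a^n * u[n]}=az/(z-a)^2
With a=1/3: X(z)=(1/3)z/(z - 1/3)^2, |z| > 1/3

Answer: (1/3)z/(z - 1/3)^2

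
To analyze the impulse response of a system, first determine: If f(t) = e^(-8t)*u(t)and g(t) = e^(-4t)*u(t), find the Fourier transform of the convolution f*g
By the convolution theorem: F{f*g}=F(omega)*G(omega)
F(omega)=1/(8+j*omega), G(omega)=1/(4+j*omega)
F{f*g}=1/((8+j*omega)(4+j*omega))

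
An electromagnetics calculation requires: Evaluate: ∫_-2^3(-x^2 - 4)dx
Step 1: Find antiderivative F(x)=(-1/3)x^3-4x
Step 2: F(3) - F(-2)=-21 - (32/3)=-95/3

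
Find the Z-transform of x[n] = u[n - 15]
Using the time-shift property: Z{u[n-15]} = z^(-15)*z/(z-1)
= z^(-14)/(z-1)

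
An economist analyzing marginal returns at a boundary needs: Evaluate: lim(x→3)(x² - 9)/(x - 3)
Factor: (x² - 9) = (x-3)(x+3)
Cancel (x-3): lim(x→3) (x+3) = 6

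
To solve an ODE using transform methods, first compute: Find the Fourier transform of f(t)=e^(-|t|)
Using the standard pair: F{e^(-a|t|)}=2a/(a^2 + omega^2)
With a=1: F(omega)=2/(1 + omega^2)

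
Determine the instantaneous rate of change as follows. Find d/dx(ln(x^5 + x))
Chain rule: d/dx[ln(u)] = u'/u where u = x^5+x
u' = 5x^4+1

Answer: (5x^4+1)/(x^5+x)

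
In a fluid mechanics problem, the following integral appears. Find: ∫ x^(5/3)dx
Power rule: ∫ x^(5/3) dx = x^(8/3)/(8/3) + C

Answer: (3/8)·x^(8/3) + C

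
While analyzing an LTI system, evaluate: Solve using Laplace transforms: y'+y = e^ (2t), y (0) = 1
Take L: sY - 1 + Y=1/(s-2)
Y(s + 1)=1/(s-2) + 1
Y=1/((s-2)(s + 1)) + 1/(s + 1)
Partial fractions: 1/((s-2)(s + 1))=(1/3)/(s-2) - (1/3)/(s + 1)
So Y=(1/3)/(s-2) + (2/3)/(s + 1)
Inverse Laplace transform (L^(-1){1/(s-2)}=e^(2t), L^(-1){1/(s + 1)}=e^(-t)):

Answer: y(t)=(1/3)·e^(2t) + (2/3)·e^(-t)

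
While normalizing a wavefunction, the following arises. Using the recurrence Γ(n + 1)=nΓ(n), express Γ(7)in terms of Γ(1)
Γ(7) = 6Γ(6) = 6·5Γ(5) = ... = 6!·Γ(1) = 720·Γ(1)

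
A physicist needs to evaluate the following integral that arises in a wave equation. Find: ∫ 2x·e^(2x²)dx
Let u = 2x², du = 4x dx
∫ (1/2)e^u du = e^u/2 + C

Answer: e^(2x²)/2 + C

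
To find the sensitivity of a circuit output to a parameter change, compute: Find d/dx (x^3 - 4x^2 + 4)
Power rule: d/dx(ax^n)=n·a·x^(n-1)
Term by term: 3·x^2 - 8·x

Answer: 3x^2 - 8x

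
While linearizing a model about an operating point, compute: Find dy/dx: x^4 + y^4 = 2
Differentiate: 4x^3+4y^3·(dy/dx) = 0
dy/dx = -4x^3/(4y^3)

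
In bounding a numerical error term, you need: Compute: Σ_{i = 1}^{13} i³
Using formula: Σ i^3=[n(n + 1)/2]²=[13·14/2]²=8281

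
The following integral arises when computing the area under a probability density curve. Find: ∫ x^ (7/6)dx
Power rule: ∫ x^(7/6) dx=x^(13/6)/(13/6)+C

Answer: (6/13)·x^(13/6)+C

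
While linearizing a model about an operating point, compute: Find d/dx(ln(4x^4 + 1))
Chain rule: d/dx[ln(u)]=u'/u where u=4x^4 + 1
u'=16x^3

Answer: (16x^3)/(4x^4 + 1)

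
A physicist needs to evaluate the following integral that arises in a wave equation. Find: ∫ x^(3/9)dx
Power rule: ∫ x^(1/3) dx = x^(4/3)/(4/3)+C

Answer: (3/4)·x^(4/3)+C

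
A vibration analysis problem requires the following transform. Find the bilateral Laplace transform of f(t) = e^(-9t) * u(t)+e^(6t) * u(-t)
For e^(-9t) * u(t): L=1/(s + 9), Re(s) > -9
For e^(6t) * u(-t): L=-1/(s-6), Re(s) < 6
Combined: F(s)=1/(s + 9) - 1/(s-6), -9 < Re(s) < 6

Answer: 1/(s + 9) - 1/(s-6), ROC: -9 < Re(s) < 6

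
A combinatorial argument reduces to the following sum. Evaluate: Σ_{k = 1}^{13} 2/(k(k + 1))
Partial fractions: 2/(k(k + 1)) = 2/k - 2/(k + 1)
Telescoping sum: 2(1 - 1/14) = 2·13/14

Answer: 13/7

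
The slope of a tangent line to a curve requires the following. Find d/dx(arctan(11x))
d/dx[arctan(u)] = u'/(1 + u²), u = 11x, u' = 11

Answer: 11/(1 + 121x²)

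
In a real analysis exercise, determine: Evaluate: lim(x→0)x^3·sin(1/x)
Squeeze theorem: -|x^3| ≤ x^3·sin(1/x) ≤ |x^3|
Since x^3 → 0 as x → 0, by squeeze theorem the limit is 0

Answer: 0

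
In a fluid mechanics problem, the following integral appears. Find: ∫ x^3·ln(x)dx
By parts: u=ln(x), dv=x^3 dx
du=1/x dx, v=x^4/4
=x^4·ln(x)/4 - ∫ x^3/4 dx
=x^4·ln(x)/4 - x^4/16+C

Answer: x^4(ln(x)/4-1/16)+C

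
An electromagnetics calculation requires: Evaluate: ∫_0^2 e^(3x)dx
Antiderivative: (1/3)e^(3x)
Evaluate: (1/3)(e^6 - 1)

Answer: (e^6 - 1)/3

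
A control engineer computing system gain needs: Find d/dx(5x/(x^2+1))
Quotient rule: (f/g)'=(f'g - fg')/g²
f=5x, f'=5
g=x^2 + 1, g'=2x

Answer: (5·(x^2 + 1) - 10x^2)/(x^2 + 1)²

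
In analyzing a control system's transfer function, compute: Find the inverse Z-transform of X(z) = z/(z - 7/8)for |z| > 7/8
Standard pair: z/(z-a) <-> a^n*u[n] for causal signals
With a=7/8: x[n]=(7/8)^n*u[n]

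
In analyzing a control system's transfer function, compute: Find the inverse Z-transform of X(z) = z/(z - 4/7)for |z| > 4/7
Standard pair: z/(z-a) <-> a^n*u[n] for causal signals
With a=4/7: x[n]=(4/7)^n*u[n]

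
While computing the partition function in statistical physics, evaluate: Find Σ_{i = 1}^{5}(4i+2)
= 4·Σ i + 2·5 = 4·15 + 10 = 70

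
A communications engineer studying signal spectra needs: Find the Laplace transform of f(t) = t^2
L{t^n}=n!/s^(n + 1)
L{t^2}=2!/s^3=2/s^3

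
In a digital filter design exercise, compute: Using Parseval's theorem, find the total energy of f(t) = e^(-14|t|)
Parseval's theorem: E = integral |f(t)|^2 dt = (1/2pi) integral |F(omega)|^2 domega
E = integral_{-inf}^{inf} e^(-28|t|) dt = 2 * integral_0^inf e^(-28t) dt = 2/(2 * 14) = 1/14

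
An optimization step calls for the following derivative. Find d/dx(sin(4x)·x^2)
Product rule: (fg)' = f'g+fg'
f = sin(4x), f' = 4·cos(4x)
g = x^2, g' = 2x

Answer: 4·cos(4x)·x^2+2·sin(4x)·x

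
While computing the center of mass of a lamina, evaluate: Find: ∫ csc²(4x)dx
Since d/dx[-cot(4x)] = 4csc²(4x), integral = -cot(4x)/4 + C

Answer: (-1/4)cot(4x) + C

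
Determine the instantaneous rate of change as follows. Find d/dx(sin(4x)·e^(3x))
Product rule: (fg)' = f'g+fg'
f = sin(4x), f' = 4·cos(4x)
g = e^(3x), g' = 3·e^(3x)

Answer: 4·cos(4x)·e^(3x)+3·sin(4x)·e^(3x)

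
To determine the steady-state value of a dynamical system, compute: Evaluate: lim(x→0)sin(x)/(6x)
L'Hôpital (0/0): lim cos(x)/6=1/6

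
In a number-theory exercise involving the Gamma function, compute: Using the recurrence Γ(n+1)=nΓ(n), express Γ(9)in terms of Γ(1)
Γ(9) = 8Γ(8) = 8·7Γ(7) = ... = 8!·Γ(1) = 40320·Γ(1)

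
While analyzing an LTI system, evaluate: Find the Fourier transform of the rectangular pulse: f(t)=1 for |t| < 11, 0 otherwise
F(omega) = integral from -11 to 11 of e^(-j * omega * t) dt
= 2 * sin(11 * omega)/omega = 22 * sinc(11 * omega/pi)

Answer: 2 * sin(11 * omega)/omega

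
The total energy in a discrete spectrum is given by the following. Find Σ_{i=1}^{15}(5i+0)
=5·Σ i+0·15=5·120+0=600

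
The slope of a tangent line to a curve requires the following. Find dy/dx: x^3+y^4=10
Differentiate: 3x^2+4y^3·(dy/dx) = 0
dy/dx = -3x^2/(4y^3)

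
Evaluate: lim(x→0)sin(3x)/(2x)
L'Hôpital (0/0): lim 3cos(3x)/2 = 3/2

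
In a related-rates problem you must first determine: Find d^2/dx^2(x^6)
Apply power rule 2 times:
d^1: 6x^5
d^2: 30x^4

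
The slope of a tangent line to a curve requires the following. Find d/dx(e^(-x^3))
Chain rule: d/dx[e^u]=e^u · u' where u=-x^3
u'=-3x^2

Answer: -3x^2·e^(-x^3)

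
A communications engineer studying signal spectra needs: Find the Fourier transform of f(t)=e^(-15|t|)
Using the standard pair: F{e^(-a|t|)}=2a/(a^2 + omega^2)
With a=15: F(omega)=30/(225 + omega^2)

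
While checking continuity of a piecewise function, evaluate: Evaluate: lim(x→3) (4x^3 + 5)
Polynomial is continuous, so substitute x = 3:
4·3^3 + 5 = 113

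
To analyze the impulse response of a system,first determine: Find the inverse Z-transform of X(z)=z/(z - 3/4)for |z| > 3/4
Standard pair: z/(z-a) <-> a^n * u[n] for causal signals
With a = 3/4: x[n] = (3/4)^n * u[n]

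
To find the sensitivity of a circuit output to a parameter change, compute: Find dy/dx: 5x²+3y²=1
Differentiate: 10x + 6y·(dy/dx) = 0
dy/dx = -10x/(6y) = -(5/3)·(x/y)

Answer: dy/dx = -(5/3)·(x/y)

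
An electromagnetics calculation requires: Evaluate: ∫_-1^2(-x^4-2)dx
Step 1: Find antiderivative F(x)=(-1/5)x^5-2x
Step 2: F(2) - F(-1)=-52/5 - (11/5)=-63/5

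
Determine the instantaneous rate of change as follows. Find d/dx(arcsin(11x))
d/dx[arcsin(u)] = u'/√(1-u²), u = 11x, u' = 11

Answer: 11/√(1-121x²)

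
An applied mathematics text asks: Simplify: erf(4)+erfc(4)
By definition erfc(x) = 1 - erf(x)
erf(4) + erfc(4) = erf(4) + 1 - erf(4) = 1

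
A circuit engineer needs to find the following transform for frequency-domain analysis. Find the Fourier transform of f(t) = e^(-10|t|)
Using the standard pair: F{e^(-a|t|)} = 2a/(a^2+omega^2)
With a = 10: F(omega) = 20/(100+omega^2)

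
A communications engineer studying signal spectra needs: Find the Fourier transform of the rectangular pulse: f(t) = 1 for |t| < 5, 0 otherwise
F(omega)=integral from -5 to 5 of e^(-j * omega * t) dt
=2 * sin(5 * omega)/omega=10 * sinc(5 * omega/pi)

Answer: 2 * sin(5 * omega)/omega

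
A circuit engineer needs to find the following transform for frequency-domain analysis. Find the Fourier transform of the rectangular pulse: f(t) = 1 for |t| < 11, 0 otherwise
F(omega)=integral from -11 to 11 of e^(-j*omega*t) dt
=2*sin(11*omega)/omega=22*sinc(11*omega/pi)

Answer: 2*sin(11*omega)/omega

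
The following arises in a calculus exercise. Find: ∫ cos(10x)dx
Using substitution u = 10x: ∫ cos(u) du/10 = sin(u)/10 + C

Answer: (1/10)sin(10x) + C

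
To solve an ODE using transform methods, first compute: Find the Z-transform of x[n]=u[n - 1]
Using the time-shift property: Z{u[n-1]} = z^(-1)*z/(z-1)
= z^(0)/(z-1)

Answer: 1/(z-1)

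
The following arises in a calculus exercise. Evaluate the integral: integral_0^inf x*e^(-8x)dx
This is a Gamma integral. Substitute u = 8x (du = 8 dx):
integral_0^inf x * e^(-8x) dx = (1/8^2) integral_0^inf u^1 * e^(-u) du
= Gamma(2)/8^2 = 1!/8^2 = 1/64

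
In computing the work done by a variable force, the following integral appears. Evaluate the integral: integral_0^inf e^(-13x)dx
integral_0^inf e^(-13x) dx = [-1/13*e^(-13x)]_0^inf
= 0 - (-1/13) = 1/13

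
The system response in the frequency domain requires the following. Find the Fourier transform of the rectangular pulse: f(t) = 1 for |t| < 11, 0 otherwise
F(omega)=integral from -11 to 11 of e^(-j*omega*t) dt
=2*sin(11*omega)/omega=22*sinc(11*omega/pi)

Answer: 2*sin(11*omega)/omega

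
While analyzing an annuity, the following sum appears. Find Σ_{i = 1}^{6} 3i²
=3·n(n + 1)(2n + 1)/6=3·6·7·13/6=273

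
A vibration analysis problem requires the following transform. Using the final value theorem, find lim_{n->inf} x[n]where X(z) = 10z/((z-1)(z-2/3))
Final value theorem: lim x[n]=lim_{z->1} (z-1) * X(z)
(z-1) * X(z)=10z/(z-2/3)
As z->1: 10/(1 - 2/3)=10/(1/3)=30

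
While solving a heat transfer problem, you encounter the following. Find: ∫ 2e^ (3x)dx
Since d/dx[e^(3x)] = 3e^(3x), we get 2/3 e^(3x) + C

Answer: (2/3)e^(3x) + C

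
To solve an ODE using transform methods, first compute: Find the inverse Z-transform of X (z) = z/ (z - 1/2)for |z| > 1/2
Standard pair: z/(z-a) <-> a^n * u[n] for causal signals
With a = 1/2: x[n] = (1/2)^n * u[n]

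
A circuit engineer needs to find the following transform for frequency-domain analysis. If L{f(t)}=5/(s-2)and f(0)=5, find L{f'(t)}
L{f'(t)} = s·F(s) - f(0) = 5s/(s-2) - 5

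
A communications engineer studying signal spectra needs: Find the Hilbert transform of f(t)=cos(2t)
The Hilbert transform shifts each frequency component by -pi/2.
H{cos(wt)} = sin(wt)
With w = 2: H{cos(2t)} = sin(2t)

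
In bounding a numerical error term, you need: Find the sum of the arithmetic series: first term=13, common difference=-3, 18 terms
Last term: a_n = 13 + (18 - 1)·-3 = -38
Sum = n(a_1 + a_n)/2 = 18(13 + (-38))/2 = -225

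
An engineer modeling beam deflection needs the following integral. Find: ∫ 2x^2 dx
Using power rule: ∫ 2x^2 dx=2/3 x^3+C=(2/3)x^3+C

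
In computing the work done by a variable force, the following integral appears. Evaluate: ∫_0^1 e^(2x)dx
Antiderivative: (1/2)e^(2x)
Evaluate: (1/2)(e^2 - 1)

Answer: (e^2 - 1)/2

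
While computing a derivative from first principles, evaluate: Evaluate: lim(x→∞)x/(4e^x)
Apply L'Hôpital 1 times (∞/∞ each time):
Eventually get 1!/(4e^x) → 0

Answer: 0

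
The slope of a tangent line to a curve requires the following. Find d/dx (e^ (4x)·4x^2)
Product rule: (fg)'=f'g+fg'
f=e^(4x), f'=4·e^(4x)
g=4x^2, g'=8x

Answer: 16·e^(4x)·x^2+8·e^(4x)·x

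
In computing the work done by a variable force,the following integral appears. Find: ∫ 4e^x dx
Since d/dx[e^x]=+e^x, we get 4e^x+C

Answer: 4e^x+C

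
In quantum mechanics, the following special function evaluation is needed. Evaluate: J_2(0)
J_n(0) = 0 for all n > 0 (Bessel function of first kind)
J_2(0) = 0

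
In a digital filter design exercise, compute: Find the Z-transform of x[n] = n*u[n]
Standard pair: Z{n*u[n]}=z/(z-1)^2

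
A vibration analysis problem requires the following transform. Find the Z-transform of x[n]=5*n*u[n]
Z{n * u[n]} = z/(z-1)^2
By linearity: Z{5 * n * u[n]} = 5z/(z-1)^2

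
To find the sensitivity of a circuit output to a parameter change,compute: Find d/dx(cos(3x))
Chain rule: d/dx[cos(u)] = -sin(u)·u' where u = 3x
u' = 3

Answer: -3·sin(3x)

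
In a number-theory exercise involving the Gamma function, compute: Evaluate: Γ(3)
Γ(n) = (n-1)! for positive integers
Γ(3) = 2! = 2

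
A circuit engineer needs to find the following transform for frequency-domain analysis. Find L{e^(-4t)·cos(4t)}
First shifting: L{e^(at)f(t)} = F(s-a)
L{cos(4t)} = s/(s² + 16)
Shift: (s + 4)/((s + 4)² + 16)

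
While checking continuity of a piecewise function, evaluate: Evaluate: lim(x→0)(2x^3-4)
Polynomial is continuous, so substitute x = 0:
2·0^3 - 4 = -4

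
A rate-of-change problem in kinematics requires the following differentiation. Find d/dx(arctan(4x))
d/dx[arctan(u)]=u'/(1+u²), u=4x, u'=4

Answer: 4/(1+16x²)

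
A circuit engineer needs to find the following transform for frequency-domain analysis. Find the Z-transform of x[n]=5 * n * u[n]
Z{n*u[n]} = z/(z-1)^2
By linearity: Z{5*n*u[n]} = 5z/(z-1)^2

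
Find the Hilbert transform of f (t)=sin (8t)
The Hilbert transform shifts each frequency component by -pi/2.
H{sin(wt)}=-cos(wt)
With w=8: H{sin(8t)}=-cos(8t)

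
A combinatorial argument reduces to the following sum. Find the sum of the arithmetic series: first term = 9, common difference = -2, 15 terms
Last term: a_n=9+(15-1)·-2=-19
Sum=n(a_1+a_n)/2=15(9+(-19))/2=-75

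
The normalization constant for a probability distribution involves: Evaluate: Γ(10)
Γ(n) = (n-1)! for positive integers
Γ(10) = 9! = 362880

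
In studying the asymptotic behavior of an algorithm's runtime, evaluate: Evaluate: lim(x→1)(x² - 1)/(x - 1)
Factor: (x² - 1)=(x-1)(x + 1)
Cancel (x-1): lim(x→1) (x + 1)=2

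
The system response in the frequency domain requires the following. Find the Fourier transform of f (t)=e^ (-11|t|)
Using the standard pair: F{e^(-a|t|)}=2a/(a^2+omega^2)
With a=11: F(omega)=22/(121+omega^2)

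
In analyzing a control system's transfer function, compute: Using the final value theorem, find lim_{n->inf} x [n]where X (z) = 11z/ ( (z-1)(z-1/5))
Final value theorem: lim x[n] = lim_{z->1} (z-1)*X(z)
(z-1)*X(z) = 11z/(z-1/5)
As z->1: 11/(1 - 1/5) = 11/(4/5) = 55/4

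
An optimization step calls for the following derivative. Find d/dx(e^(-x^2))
Chain rule: d/dx[e^u] = e^u · u' where u = -x^2
u' = -2x

Answer: -2x·e^(-x^2)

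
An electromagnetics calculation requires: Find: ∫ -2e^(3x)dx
Since d/dx[e^(3x)]=3e^(3x), we get -2/3 e^(3x) + C

Answer: (-2/3)e^(3x) + C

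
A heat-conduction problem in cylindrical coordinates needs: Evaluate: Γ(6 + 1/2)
Γ(n+1/2)=(2n)!√π/(4^n·n!)
=479001600√π/(4096·720)=(10395/64)·√π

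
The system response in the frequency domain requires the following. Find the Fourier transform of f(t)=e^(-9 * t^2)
The Fourier transform of a Gaussian e^(-a * t^2) is sqrt(pi/a) * e^(-omega^2/(4a)).
With a=9: F(omega)=sqrt(pi)/3 * e^(-omega^2/36)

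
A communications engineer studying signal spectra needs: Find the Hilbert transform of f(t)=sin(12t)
The Hilbert transform shifts each frequency component by -pi/2.
H{sin(wt)} = -cos(wt)
With w = 12: H{sin(12t)} = -cos(12t)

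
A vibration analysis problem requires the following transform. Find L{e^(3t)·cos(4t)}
First shifting: L{e^(at)f(t)} = F(s-a)
L{cos(4t)} = s/(s² + 16)
Shift: (s-3)/((s-3)² + 16)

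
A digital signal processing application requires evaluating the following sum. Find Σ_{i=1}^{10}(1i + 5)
=1·Σ i+5·10=1·55+50=105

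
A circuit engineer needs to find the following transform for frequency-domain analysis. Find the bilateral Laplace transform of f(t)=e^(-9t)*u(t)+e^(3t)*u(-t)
For e^(-9t)*u(t): L=1/(s + 9), Re(s) > -9
For e^(3t)*u(-t): L=-1/(s-3), Re(s) < 3
Combined: F(s)=1/(s + 9) - 1/(s-3), -9 < Re(s) < 3

Answer: 1/(s + 9) - 1/(s-3), ROC: -9 < Re(s) < 3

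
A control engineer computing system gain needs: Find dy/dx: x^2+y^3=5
Differentiate: 2x + 3y^2·(dy/dx)=0
dy/dx=-2x/(3y^2)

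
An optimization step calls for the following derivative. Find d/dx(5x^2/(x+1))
Quotient rule: (f/g)'=(f'g - fg')/g²
f=5x^2, f'=10x
g=x + 1, g'=1

Answer: (10x·(x + 1) - 5x^2)/(x + 1)²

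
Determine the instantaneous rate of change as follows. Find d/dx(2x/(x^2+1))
Quotient rule: (f/g)'=(f'g - fg')/g²
f=2x, f'=2
g=x^2+1, g'=2x

Answer: (2·(x^2+1)-4x^2)/(x^2+1)²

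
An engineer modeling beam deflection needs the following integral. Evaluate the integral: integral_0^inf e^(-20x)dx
integral_0^inf e^(-20x) dx=[-1/20 * e^(-20x)]_0^inf
=0 - (-1/20)=1/20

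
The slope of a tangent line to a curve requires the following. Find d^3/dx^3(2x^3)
Apply power rule 3 times:
d^1: 6x^2
d^2: 12x
d^3: 12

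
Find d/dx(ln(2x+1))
Chain rule: d/dx[ln(u)] = u'/u where u = 2x + 1
u' = 2

Answer: (2)/(2x + 1)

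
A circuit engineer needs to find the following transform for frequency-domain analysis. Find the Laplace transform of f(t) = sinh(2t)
L{sinh(at)}=a/(s²-a²)
L{sinh(2t)}=2/(s²-4)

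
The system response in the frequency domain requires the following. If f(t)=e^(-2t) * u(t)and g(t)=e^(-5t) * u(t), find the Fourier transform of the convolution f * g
By the convolution theorem: F{f * g} = F(omega) * G(omega)
F(omega) = 1/(2 + j * omega), G(omega) = 1/(5 + j * omega)
F{f * g} = 1/((2 + j * omega)(5 + j * omega))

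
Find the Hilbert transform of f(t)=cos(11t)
The Hilbert transform shifts each frequency component by -pi/2.
H{cos(wt)}=sin(wt)
With w=11: H{cos(11t)}=sin(11t)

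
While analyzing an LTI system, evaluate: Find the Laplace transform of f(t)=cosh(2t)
L{cosh(at)} = s/(s²-a²)
L{cosh(2t)} = s/(s²-4)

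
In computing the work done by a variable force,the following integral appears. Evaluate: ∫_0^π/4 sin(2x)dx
Antiderivative: -cos(2x)/2
Evaluate at bounds: [-cos(2·π/4)/2] - [-cos(2·0)/2]
= (-(0)+(1))/2 = 1/2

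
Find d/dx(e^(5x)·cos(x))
Product rule: (fg)'=f'g+fg'
f=e^(5x), f'=5·e^(5x)
g=cos(x), g'=-sin(x)

Answer: 5·e^(5x)·cos(x) - e^(5x)·sin(x)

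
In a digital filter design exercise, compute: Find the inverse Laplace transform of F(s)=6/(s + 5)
L^(-1){6/(s-a)}=c·e^(at)
Here a=-5, c=6

Answer: 6e^(-5t)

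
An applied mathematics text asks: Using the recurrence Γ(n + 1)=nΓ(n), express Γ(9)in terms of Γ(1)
Γ(9) = 8Γ(8) = 8·7Γ(7) = ... = 8!·Γ(1) = 40320·Γ(1)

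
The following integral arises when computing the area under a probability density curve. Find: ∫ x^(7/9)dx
Power rule: ∫ x^(7/9) dx=x^(16/9)/(16/9) + C

Answer: (9/16)·x^(16/9) + C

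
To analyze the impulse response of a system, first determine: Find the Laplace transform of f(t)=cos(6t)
L{cos(wt)} = s/(s²+w²)
L{cos(6t)} = s/(s²+36)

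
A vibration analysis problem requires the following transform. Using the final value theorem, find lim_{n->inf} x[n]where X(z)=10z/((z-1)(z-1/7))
Final value theorem: lim x[n]=lim_{z->1} (z-1) * X(z)
(z-1) * X(z)=10z/(z-1/7)
As z->1: 10/(1 - 1/7)=10/(6/7)=35/3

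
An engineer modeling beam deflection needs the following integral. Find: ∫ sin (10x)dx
Using substitution u = 10x: ∫ sin(u) du/10 = -cos(u)/10 + C

Answer: (-1/10)cos(10x) + C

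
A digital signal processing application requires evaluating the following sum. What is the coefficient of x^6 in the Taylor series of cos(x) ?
cos(x) = Σ (-1)^k x^(2k)/(2k)!
For x^6: (-1)^3/6! = -1/720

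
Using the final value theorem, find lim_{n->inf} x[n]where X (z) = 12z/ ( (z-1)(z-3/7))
Final value theorem: lim x[n] = lim_{z->1} (z-1)*X(z)
(z-1)*X(z) = 12z/(z-3/7)
As z->1: 12/(1 - 3/7) = 12/(4/7) = 21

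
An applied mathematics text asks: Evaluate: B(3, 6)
B(x,y) = Γ(x)Γ(y)/Γ(x+y) = (x-1)!(y-1)!/(x+y-1)!
B(3,6) = 2!·5!/8! = 1/168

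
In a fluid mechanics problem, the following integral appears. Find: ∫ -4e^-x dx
Since d/dx[e^-x] = - e^-x, we get 4e^-x+C

Answer: 4e^-x+C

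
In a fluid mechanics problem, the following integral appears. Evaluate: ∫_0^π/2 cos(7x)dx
Antiderivative: sin(7x)/7
Evaluate at bounds: [sin(7·π/2)/7] - [sin(7·0)/7]
=((-1) - (0))/7=-1/7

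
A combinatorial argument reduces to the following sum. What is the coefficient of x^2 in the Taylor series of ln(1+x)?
ln(1+x)=Σ (-1)^(n+1) x^n/n
Coefficient of x^2=(-1)^3/2=-1/2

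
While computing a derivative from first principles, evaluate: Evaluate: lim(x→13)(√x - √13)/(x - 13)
Multiply by conjugate (√x + √13)/(√x + √13):
=(x - 13)/((x - 13)(√x + √13))=1/(√x + √13)
As x → 13: 1/(2√13)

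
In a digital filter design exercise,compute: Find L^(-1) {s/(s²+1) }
L^(-1){s/(s² + w²)} = cos(wt)
Here w = 1

Answer: cos(t)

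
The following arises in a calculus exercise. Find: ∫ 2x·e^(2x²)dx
Let u=2x², du=4x dx
∫ (1/2)e^u du=e^u/2+C

Answer: e^(2x²)/2+C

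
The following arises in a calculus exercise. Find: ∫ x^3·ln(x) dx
By parts: u = ln(x), dv = x^3 dx
du = 1/x dx, v = x^4/4
= x^4·ln(x)/4 - ∫ x^3/4 dx
= x^4·ln(x)/4 - x^4/16+C

Answer: x^4(ln(x)/4-1/16)+C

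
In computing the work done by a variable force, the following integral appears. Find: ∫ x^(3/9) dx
Power rule: ∫ x^(1/3) dx = x^(4/3)/(4/3) + C

Answer: (3/4)·x^(4/3) + C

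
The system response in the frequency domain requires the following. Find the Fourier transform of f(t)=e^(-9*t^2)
The Fourier transform of a Gaussian e^(-a*t^2) is sqrt(pi/a)*e^(-omega^2/(4a)).
With a = 9: F(omega) = sqrt(pi)/3*e^(-omega^2/36)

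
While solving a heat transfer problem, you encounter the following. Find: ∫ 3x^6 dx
Using power rule: ∫ 3x^6 dx=3/7 x^7 + C=(3/7)x^7 + C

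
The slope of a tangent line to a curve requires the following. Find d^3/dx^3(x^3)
Apply power rule 3 times:
d^1: 3x^2
d^2: 6x
d^3: 6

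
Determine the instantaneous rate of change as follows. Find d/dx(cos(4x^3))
Chain rule: d/dx[cos(u)]=-sin(u)·u' where u=4x^3
u'=12x^2

Answer: -12x^2·sin(4x^3)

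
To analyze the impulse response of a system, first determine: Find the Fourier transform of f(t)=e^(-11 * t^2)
The Fourier transform of a Gaussian e^(-a*t^2) is sqrt(pi/a)*e^(-omega^2/(4a)).
With a=11: F(omega)=sqrt(pi/11)*e^(-omega^2/44)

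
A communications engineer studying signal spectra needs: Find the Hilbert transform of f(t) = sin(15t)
The Hilbert transform shifts each frequency component by -pi/2.
H{sin(wt)}=-cos(wt)
With w=15: H{sin(15t)}=-cos(15t)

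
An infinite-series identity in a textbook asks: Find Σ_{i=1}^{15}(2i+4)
= 2·Σ i + 4·15 = 2·120 + 60 = 300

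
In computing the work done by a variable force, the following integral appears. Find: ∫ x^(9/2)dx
Power rule: ∫ x^(9/2) dx=x^(11/2)/(11/2)+C

Answer: (2/11)·x^(11/2)+C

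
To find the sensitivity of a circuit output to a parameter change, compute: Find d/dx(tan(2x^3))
Chain rule: d/dx[tan(u)] = sec²(u)·u' where u = 2x^3
u' = 6x^2

Answer: 6x^2·sec²(2x^3)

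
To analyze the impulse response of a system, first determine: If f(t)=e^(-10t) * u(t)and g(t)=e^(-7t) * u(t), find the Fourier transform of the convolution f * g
By the convolution theorem: F{f*g}=F(omega)*G(omega)
F(omega)=1/(10 + j*omega), G(omega)=1/(7 + j*omega)
F{f*g}=1/((10 + j*omega)(7 + j*omega))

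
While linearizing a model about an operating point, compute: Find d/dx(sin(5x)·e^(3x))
Product rule: (fg)' = f'g+fg'
f = sin(5x), f' = 5·cos(5x)
g = e^(3x), g' = 3·e^(3x)

Answer: 5·cos(5x)·e^(3x)+3·sin(5x)·e^(3x)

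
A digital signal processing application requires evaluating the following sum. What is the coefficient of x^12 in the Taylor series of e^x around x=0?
Taylor series of e^x = Σ x^n/n!
Coefficient of x^12 = 1/12! = 1/479001600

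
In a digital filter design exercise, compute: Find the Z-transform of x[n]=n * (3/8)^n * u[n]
Using the property Z{n * a^n * u[n]} = az/(z-a)^2
With a = 3/8: X(z) = (3/8)z/(z - 3/8)^2, |z| > 3/8

Answer: (3/8)z/(z - 3/8)^2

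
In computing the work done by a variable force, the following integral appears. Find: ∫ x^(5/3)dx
Power rule: ∫ x^(5/3) dx = x^(8/3)/(8/3)+C

Answer: (3/8)·x^(8/3)+C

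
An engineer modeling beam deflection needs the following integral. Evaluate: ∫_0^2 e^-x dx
Antiderivative: -e^-x
Evaluate: -(e^-2 - 1)

Answer: (e^-2 - 1)/(-1)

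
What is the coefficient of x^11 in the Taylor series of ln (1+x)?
ln(1 + x) = Σ (-1)^(n + 1) x^n/n
Coefficient of x^11 = (-1)^12/11 = 1/11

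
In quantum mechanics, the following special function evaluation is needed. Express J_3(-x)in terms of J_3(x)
For integer n: J_n(-x)=(-1)^n J_n(x)
With n=3: J_3(-x)=(-1)^3 J_3(x)=-J_3(x)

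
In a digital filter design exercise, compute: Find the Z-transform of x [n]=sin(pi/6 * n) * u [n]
Z{sin(w0 * n) * u[n]}=z * sin(w0)/(z^2-2z * cos(w0)+1)
With w0=pi/6: X(z)=z * sin(pi/6)/(z^2-2z * cos(pi/6)+1)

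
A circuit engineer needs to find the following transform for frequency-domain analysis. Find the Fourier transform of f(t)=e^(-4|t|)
Using the standard pair: F{e^(-a|t|)} = 2a/(a^2+omega^2)
With a = 4: F(omega) = 8/(16+omega^2)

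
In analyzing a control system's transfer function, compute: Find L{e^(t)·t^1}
First shifting: L{e^(at)f(t)}=F(s-a)
L{t^1}=1/s^2
Shift s → s-1: 1/(s-1)^2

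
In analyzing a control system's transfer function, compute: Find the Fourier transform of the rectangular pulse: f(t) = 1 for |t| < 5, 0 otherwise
F(omega) = integral from -5 to 5 of e^(-j * omega * t) dt
= 2 * sin(5 * omega)/omega = 10 * sinc(5 * omega/pi)

Answer: 2 * sin(5 * omega)/omega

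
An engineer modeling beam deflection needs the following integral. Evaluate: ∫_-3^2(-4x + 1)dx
Step 1: Find antiderivative F(x)=-2x^2 + x
Step 2: F(2) - F(-3)=-6 - (-21)=15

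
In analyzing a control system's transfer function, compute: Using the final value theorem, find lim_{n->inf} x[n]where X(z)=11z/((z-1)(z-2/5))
Final value theorem: lim x[n]=lim_{z->1} (z-1)*X(z)
(z-1)*X(z)=11z/(z-2/5)
As z->1: 11/(1-2/5)=11/(3/5)=55/3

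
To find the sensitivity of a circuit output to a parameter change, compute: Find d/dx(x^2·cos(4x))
Product rule: (fg)'=f'g+fg'
f=x^2, f'=2x
g=cos(4x), g'=-4·sin(4x)

Answer: 2x·cos(4x)-4x^2·sin(4x)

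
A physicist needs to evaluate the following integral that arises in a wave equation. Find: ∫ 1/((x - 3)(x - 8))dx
Partial fractions: 1/((x-3)(x-8)) = A/(x-3) + B/(x-8)
A = -1/5, B = 1/5
∫ [-1/5· 1/(x-3) + 1/5· 1/(x-8)] dx
= (1/5)[ln|x-8| - ln|x-3|] + C

Answer: (1/5)·ln|(x-8)/(x-3)| + C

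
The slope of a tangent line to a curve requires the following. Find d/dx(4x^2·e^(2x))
Product rule: (fg)'=f'g + fg'
f=4x^2, f'=8x
g=e^(2x), g'=2·e^(2x)

Answer: 8x·e^(2x) + 8x^2·e^(2x)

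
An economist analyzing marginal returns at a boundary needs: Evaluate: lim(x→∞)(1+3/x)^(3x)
Rewrite as [(1 + 3/x)^x]^3.
lim(1 + 3/x)^x = e^3, so limit = (e^3)^3 = e^9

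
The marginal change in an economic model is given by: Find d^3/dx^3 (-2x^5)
Apply power rule 3 times:
d^1: -10x^4
d^2: -40x^3
d^3: -120x^2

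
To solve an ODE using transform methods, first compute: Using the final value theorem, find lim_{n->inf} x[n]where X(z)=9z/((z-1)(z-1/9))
Final value theorem: lim x[n] = lim_{z->1} (z-1)*X(z)
(z-1)*X(z) = 9z/(z-1/9)
As z->1: 9/(1 - 1/9) = 9/(8/9) = 81/8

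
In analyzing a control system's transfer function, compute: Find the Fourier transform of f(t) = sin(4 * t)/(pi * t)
sin(W * t)/(pi * t) = (W/pi) * sinc(W * t/pi) is the impulse response of the ideal low-pass filter with cutoff W (here W = 4).
Its Fourier transform is a rectangular function:
F(omega) = 1 for |omega| < 4, 0 otherwise

Answer: rect(omega/8) [i.e., 1 for |omega| < 4, 0 otherwise]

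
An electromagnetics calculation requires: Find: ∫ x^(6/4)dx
Power rule: ∫ x^(3/2) dx = x^(5/2)/(5/2) + C

Answer: (2/5)·x^(5/2) + C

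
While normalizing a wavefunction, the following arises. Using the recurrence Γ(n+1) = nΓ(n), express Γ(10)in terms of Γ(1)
Γ(10)=9Γ(9)=9·8Γ(8)=...=9!·Γ(1)=362880·Γ(1)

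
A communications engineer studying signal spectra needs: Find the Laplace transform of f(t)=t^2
L{t^n} = n!/s^(n + 1)
L{t^2} = 2!/s^3 = 2/s^3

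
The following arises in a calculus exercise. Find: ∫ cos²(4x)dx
Using identity cos²(u)=(1+cos(2u))/2:
∫ (1+cos(8x))/2 dx=x/2+sin(8x)/16+C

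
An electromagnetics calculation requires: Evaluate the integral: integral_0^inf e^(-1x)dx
integral_0^inf e^(-1x) dx = [-1/1*e^(-1x)]_0^inf
= 0 - (-1/1) = 1/1

Answer: 1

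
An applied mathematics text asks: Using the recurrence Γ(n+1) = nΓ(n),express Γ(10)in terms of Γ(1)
Γ(10)=9Γ(9)=9·8Γ(8)=...=9!·Γ(1)=362880·Γ(1)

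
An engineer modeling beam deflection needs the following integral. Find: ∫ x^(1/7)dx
Power rule: ∫ x^(1/7) dx = x^(8/7)/(8/7)+C

Answer: (7/8)·x^(8/7)+C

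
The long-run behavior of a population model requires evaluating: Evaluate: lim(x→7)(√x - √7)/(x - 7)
Multiply by conjugate (√x + √7)/(√x + √7):
=(x - 7)/((x - 7)(√x + √7))=1/(√x + √7)
As x → 7: 1/(2√7)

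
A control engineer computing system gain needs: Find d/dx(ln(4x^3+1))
Chain rule: d/dx[ln(u)] = u'/u where u = 4x^3 + 1
u' = 12x^2

Answer: (12x^2)/(4x^3 + 1)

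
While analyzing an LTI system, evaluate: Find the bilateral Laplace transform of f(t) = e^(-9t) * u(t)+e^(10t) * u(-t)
For e^(-9t)*u(t): L = 1/(s + 9), Re(s) > -9
For e^(10t)*u(-t): L = -1/(s-10), Re(s) < 10
Combined: F(s) = 1/(s + 9) - 1/(s-10), -9 < Re(s) < 10

Answer: 1/(s + 9) - 1/(s-10), ROC: -9 < Re(s) < 10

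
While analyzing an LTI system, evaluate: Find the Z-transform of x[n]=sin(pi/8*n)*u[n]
Z{sin(w0 * n) * u[n]}=z * sin(w0)/(z^2 - 2z * cos(w0) + 1)
With w0=pi/8: X(z)=z * sin(pi/8)/(z^2 - 2z * cos(pi/8) + 1)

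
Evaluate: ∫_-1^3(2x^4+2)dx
Step 1: Find antiderivative F(x)=(2/5)x^5 + 2x
Step 2: F(3) - F(-1)=516/5 - (-12/5)=528/5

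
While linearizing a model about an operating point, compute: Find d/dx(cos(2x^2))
Chain rule: d/dx[cos(u)]=-sin(u)·u' where u=2x^2
u'=4x

Answer: -4x·sin(2x^2)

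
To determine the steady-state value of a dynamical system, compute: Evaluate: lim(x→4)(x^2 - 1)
Polynomial is continuous, so substitute x=4:
1·4^2 - 1=15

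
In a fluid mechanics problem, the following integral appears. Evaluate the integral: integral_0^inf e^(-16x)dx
integral_0^inf e^(-16x) dx=[-1/16 * e^(-16x)]_0^inf
=0 - (-1/16)=1/16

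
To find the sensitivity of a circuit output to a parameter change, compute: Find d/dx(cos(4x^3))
Chain rule: d/dx[cos(u)] = -sin(u)·u' where u = 4x^3
u' = 12x^2

Answer: -12x^2·sin(4x^3)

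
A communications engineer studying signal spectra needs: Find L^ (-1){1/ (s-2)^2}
L^(-1){1/(s-a)^n}=t^(n-1)·e^(at)/(n-1)!
Here a=2, n=2: t^1·e^(2t)/1

Answer: t·e^(2t)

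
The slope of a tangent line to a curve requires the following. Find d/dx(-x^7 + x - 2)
Power rule: d/dx(ax^n) = n·a·x^(n-1)
Term by term: -7·x^6 + 1

Answer: -7x^6 + 1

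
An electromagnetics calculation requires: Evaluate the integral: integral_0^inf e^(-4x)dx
integral_0^inf e^(-4x) dx = [-1/4*e^(-4x)]_0^inf
= 0 - (-1/4) = 1/4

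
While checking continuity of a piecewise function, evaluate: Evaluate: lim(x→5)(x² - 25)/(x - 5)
Factor: (x² - 25) = (x-5)(x+5)
Cancel (x-5): lim(x→5) (x+5) = 10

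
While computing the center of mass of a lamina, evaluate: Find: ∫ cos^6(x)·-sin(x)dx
Let u=cos(x), du=-sin(x) dx
∫ u^6 du=u^7/7+C

Answer: cos^7(x)/7+C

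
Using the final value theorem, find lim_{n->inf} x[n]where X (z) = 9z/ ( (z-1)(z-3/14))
Final value theorem: lim x[n]=lim_{z->1} (z-1) * X(z)
(z-1) * X(z)=9z/(z-3/14)
As z->1: 9/(1-3/14)=9/(11/14)=126/11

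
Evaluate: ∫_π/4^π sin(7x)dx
Antiderivative: -cos(7x)/7
Evaluate at bounds: [-cos(7·π)/7] - [-cos(7·π/4)/7]
=(-(-1)+(√2/2))/7=1/7+√2/14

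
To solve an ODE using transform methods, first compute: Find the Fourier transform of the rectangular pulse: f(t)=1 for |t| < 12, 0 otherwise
F(omega) = integral from -12 to 12 of e^(-j*omega*t) dt
= 2*sin(12*omega)/omega = 24*sinc(12*omega/pi)

Answer: 2*sin(12*omega)/omega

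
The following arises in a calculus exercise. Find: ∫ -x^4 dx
Using power rule: ∫ -x^4 dx = -1/5 x^5+C = (-1/5)x^5+C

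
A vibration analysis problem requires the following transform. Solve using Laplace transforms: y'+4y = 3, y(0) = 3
Take L of both sides: sY(s)-3+4Y(s)=3/s
Y(s)(s+4)=3/s+3
Y(s)=3/(s(s+4))+3/(s+4)
Partial fractions: 3/(s(s+4))=(3/4)/s - (3/4)/(s+4)
So Y(s)=(3/4)/s+(9/4)/(s+4)
Inverse transform (L^(-1){1/s}=1, L^(-1){1/(s+4)}=e^(-4t)):

Answer: y(t)=3/4+(9/4)·e^(-4t)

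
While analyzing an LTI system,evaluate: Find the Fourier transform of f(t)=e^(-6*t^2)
The Fourier transform of a Gaussian e^(-a * t^2) is sqrt(pi/a) * e^(-omega^2/(4a)).
With a = 6: F(omega) = sqrt(pi/6) * e^(-omega^2/24)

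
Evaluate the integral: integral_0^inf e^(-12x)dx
integral_0^inf e^(-12x) dx = [-1/12*e^(-12x)]_0^inf
= 0 - (-1/12) = 1/12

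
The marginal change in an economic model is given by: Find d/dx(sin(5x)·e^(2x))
Product rule: (fg)' = f'g+fg'
f = sin(5x), f' = 5·cos(5x)
g = e^(2x), g' = 2·e^(2x)

Answer: 5·cos(5x)·e^(2x)+2·sin(5x)·e^(2x)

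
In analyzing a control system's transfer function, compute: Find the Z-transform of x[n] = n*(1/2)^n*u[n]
Using the property Z{n*a^n*u[n]}=az/(z-a)^2
With a=1/2: X(z)=(1/2)z/(z - 1/2)^2, |z| > 1/2

Answer: (1/2)z/(z - 1/2)^2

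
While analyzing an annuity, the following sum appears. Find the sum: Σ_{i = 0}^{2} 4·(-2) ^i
Geometric series: S=a(1 - r^n)/(1 - r)
a=4, r=-2, n=3
S=4(1 + 8)/3=12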